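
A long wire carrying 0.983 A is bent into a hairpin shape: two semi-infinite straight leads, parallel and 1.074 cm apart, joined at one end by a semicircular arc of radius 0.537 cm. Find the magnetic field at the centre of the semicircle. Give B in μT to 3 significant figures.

B ≈ 94.1 μT

The semicircular arc contributes B_arc = μ₀I·π/(4πR) = μ₀I/(4R) = 5.75×10⁻⁵ T.
Each semi-infinite lead is at perpendicular distance R = 0.00537 m from the centre, with the perpendicular foot at its near end, so it contributes μ₀I/(4πR); both point the same way, together 3.66×10⁻⁵ T.
Arc and leads all point the same direction: B = 5.75×10⁻⁵ + 3.66×10⁻⁵ = 9.41×10⁻⁵ T.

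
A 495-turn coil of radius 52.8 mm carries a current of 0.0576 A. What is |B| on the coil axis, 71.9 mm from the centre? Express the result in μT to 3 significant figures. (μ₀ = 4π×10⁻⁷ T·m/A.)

For an N-turn flat coil, B = Nμ₀IR²/[2(R²+z²)^(3/2)] with R = 0.0528 m, z = 0.0719 m.
B = 495 × 1.42×10⁻⁷ T = 7.04×10⁻⁵ T.

B ≈ 70.4 μT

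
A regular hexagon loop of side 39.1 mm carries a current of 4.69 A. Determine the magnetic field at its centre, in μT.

B ≈ 83.1 μT

Each side is a finite straight segment at perpendicular distance d = a/(2 tan(π/6)) = 0.03386 m from the centre, with end-angles ±π/6.
One side contributes B₁ = (μ₀I/4πd)·2 sin(π/6) = 1.39×10⁻⁵ T.
All 6 sides add in the same direction: B = 6 × 1.39×10⁻⁵ = 8.31×10⁻⁵ T.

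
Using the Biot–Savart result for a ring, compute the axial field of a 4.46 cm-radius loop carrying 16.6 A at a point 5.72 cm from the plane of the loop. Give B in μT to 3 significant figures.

On the axis of a circular loop, B = μ₀IR² / [2(R²+z²)^(3/2)].
R² + z² = (0.0446)² + (0.0572)² = 0.005261 m², and (R²+z²)^(3/2) = 3.82×10⁻⁴ m³.
B = (4π×10⁻⁷ × 16.6 × 0.001989) / (2 × 3.82×10⁻⁴) = 5.44×10⁻⁵ T.

B ≈ 54.4 μT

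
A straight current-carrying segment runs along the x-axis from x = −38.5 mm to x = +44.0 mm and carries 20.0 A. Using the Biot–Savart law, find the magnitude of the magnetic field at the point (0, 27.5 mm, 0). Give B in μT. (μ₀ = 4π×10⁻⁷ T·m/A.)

B ≈ 121 μT

For a finite straight segment, B = (μ₀I/4πd)(sinθ₁ + sinθ₂), where θ₁, θ₂ are the angles from the perpendicular to each end.
The perpendicular distance is d = 0.0275 m; the end-offsets along the wire are a = 0.0385 m and b = 0.044 m.
sinθ₁ = 0.0385/√(0.0385²+0.0275²) = 0.8137; sinθ₂ = 0.044/√(0.044²+0.0275²) = 0.8480.
B = (4π×10⁻⁷ × 20.0) / (4π × 0.0275) × (0.8137 + 0.8480) = 1.21×10⁻⁴ T.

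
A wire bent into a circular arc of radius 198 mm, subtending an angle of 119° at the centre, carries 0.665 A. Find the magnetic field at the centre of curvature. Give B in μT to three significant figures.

The Biot–Savart field of a circular arc at its centre is B = μ₀Iφ/(4πR), with φ = 2.077 rad.
B = (4π×10⁻⁷ × 0.665 × 2.077) / (4π × 0.198) = 6.98×10⁻⁷ T.

B ≈ 0.698 μT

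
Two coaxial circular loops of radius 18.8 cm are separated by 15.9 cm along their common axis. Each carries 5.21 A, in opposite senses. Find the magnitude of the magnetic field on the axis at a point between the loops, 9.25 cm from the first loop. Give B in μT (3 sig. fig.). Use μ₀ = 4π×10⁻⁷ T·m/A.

B ≈ 2.01 μT

Each loop contributes B = μ₀IR²/[2(R²+z²)^(3/2)] on the axis, with z measured from that loop.
Loop 1 (z = 0.0925 m): B₁ = 1.26×10⁻⁵ T. Loop 2 (z = 0.0665 m): B₂ = 1.46×10⁻⁵ T.
The fields oppose: B = |B₁ − B₂| = 2.01×10⁻⁶ T.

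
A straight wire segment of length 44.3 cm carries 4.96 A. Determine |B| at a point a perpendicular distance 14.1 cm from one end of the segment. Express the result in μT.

B ≈ 3.35 μT

For a finite straight segment, B = (μ₀I/4πd)(sinθ₁ + sinθ₂), where θ₁, θ₂ are the angles from the perpendicular to each end.
The perpendicular foot is at one end, so the two end-offsets along the wire are 0 and L = 0.443 m.
sinθ₁ = 0/√(0²+0.141²) = 0.0000; sinθ₂ = 0.443/√(0.443²+0.141²) = 0.9529.
B = (4π×10⁻⁷ × 4.96) / (4π × 0.141) × (0.0000 + 0.9529) = 3.35×10⁻⁶ T.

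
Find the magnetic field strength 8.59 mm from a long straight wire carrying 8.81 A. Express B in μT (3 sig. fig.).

B ≈ 205 μT

For an infinitely long straight wire, B = μ₀I/(2πd).
B = (4π×10⁻⁷ × 8.81) / (2π × 0.00859) = 2.05×10⁻⁴ T.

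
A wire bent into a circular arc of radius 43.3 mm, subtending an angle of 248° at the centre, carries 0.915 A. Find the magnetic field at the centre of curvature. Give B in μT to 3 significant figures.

B ≈ 9.15 μT

The Biot–Savart field of a circular arc at its centre is B = μ₀Iφ/(4πR), with φ = 4.328 rad.
B = (4π×10⁻⁷ × 0.915 × 4.328) / (4π × 0.0433) = 9.15×10⁻⁶ T.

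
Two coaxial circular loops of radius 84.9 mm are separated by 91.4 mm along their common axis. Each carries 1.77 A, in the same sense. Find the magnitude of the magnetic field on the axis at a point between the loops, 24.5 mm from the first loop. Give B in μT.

Each loop contributes B = μ₀IR²/[2(R²+z²)^(3/2)] on the axis, with z measured from that loop.
Loop 1 (z = 0.0245 m): B₁ = 1.16×10⁻⁵ T. Loop 2 (z = 0.0669 m): B₂ = 6.35×10⁻⁶ T.
The fields add: B = B₁ + B₂ = 1.80×10⁻⁵ T.

B ≈ 18.0 μT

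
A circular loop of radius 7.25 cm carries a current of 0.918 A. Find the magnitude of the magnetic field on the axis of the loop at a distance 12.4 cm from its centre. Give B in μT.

B ≈ 1.02 μT

On the axis of a circular loop, B = μ₀IR² / [2(R²+z²)^(3/2)].
R² + z² = (0.0725)² + (0.124)² = 0.02063 m², and (R²+z²)^(3/2) = 2.96×10⁻³ m³.
B = (4π×10⁻⁷ × 0.918 × 0.005256) / (2 × 2.96×10⁻³) = 1.02×10⁻⁶ T.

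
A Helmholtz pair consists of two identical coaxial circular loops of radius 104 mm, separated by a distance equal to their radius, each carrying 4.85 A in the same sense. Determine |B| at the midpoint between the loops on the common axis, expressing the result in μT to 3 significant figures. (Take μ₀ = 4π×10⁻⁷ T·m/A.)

Each loop contributes B = μ₀IR²/[2(R²+z²)^(3/2)] on the axis, with z measured from that loop.
Loop 1 (z = 0.052 m): B₁ = 2.10×10⁻⁵ T. Loop 2 (z = 0.052 m): B₂ = 2.10×10⁻⁵ T.
The fields add: B = B₁ + B₂ = 4.19×10⁻⁵ T.

B ≈ 41.9 μT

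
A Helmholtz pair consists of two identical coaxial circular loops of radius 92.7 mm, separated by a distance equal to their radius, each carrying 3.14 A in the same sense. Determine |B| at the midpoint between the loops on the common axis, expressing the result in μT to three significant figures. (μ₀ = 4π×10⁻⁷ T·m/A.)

B ≈ 30.5 μT

Each loop contributes B = μ₀IR²/[2(R²+z²)^(3/2)] on the axis, with z measured from that loop.
Loop 1 (z = 0.04635 m): B₁ = 1.52×10⁻⁵ T. Loop 2 (z = 0.04635 m): B₂ = 1.52×10⁻⁵ T.
The fields add: B = B₁ + B₂ = 3.05×10⁻⁵ T.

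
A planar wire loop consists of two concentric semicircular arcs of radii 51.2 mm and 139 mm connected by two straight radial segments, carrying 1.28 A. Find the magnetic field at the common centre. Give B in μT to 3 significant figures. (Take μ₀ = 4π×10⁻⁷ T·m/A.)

B ≈ 4.96 μT

The radial connectors point toward the centre, so dl × r̂ = 0 and they contribute nothing.
Each semicircle gives μ₀I/(4R): inner arc 7.85×10⁻⁶ T, outer arc 2.89×10⁻⁶ T.
The two arcs carry current in opposite angular senses, so their fields oppose: B = |7.85×10⁻⁶ − 2.89×10⁻⁶| = 4.96×10⁻⁶ T.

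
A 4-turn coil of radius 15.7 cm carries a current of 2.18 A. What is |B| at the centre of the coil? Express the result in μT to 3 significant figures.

For an N-turn flat coil, B = Nμ₀I/(2R) with R = 0.157 m.
B = 4 × 8.72×10⁻⁶ T = 3.49×10⁻⁵ T.

B ≈ 34.9 μT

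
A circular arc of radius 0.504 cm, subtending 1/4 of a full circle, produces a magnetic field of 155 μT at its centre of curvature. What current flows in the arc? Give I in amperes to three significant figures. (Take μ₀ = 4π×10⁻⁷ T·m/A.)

I ≈ 4.97 A

For a circular arc, B = μ₀Iφ/(4πR) with φ in radians; here φ = 1.571 rad.
So I = 4πRB/(μ₀φ) = 4π × 0.00504 × 1.55×10⁻⁴ / (4π×10⁻⁷ × 1.571) = 4.97 A.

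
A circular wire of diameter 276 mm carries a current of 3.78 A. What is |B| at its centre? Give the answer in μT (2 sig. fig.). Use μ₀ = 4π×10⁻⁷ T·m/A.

At the centre of a circular loop the Biot–Savart law gives B = μ₀I/(2R) (so R = 0.138 m).
B = (4π×10⁻⁷ × 3.78) / (2 × 0.138) = 1.72×10⁻⁵ T.

B ≈ 17 μT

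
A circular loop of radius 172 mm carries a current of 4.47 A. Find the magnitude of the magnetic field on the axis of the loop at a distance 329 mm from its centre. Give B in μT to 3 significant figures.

B ≈ 1.62 μT

On the axis of a circular loop, B = μ₀IR² / [2(R²+z²)^(3/2)].
R² + z² = (0.172)² + (0.329)² = 0.1378 m², and (R²+z²)^(3/2) = 5.12×10⁻² m³.
B = (4π×10⁻⁷ × 4.47 × 0.02958) / (2 × 5.12×10⁻²) = 1.62×10⁻⁶ T.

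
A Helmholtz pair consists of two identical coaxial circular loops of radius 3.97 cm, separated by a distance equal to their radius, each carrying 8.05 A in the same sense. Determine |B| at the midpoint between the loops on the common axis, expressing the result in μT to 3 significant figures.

Each loop contributes B = μ₀IR²/[2(R²+z²)^(3/2)] on the axis, with z measured from that loop.
Loop 1 (z = 0.01985 m): B₁ = 9.12×10⁻⁵ T. Loop 2 (z = 0.01985 m): B₂ = 9.12×10⁻⁵ T.
The fields add: B = B₁ + B₂ = 1.82×10⁻⁴ T.

B ≈ 182 μT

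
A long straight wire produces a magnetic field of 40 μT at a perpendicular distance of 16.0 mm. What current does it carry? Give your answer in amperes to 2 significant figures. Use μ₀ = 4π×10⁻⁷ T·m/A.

For a long straight wire B = μ₀I/(2πd), so I = 2πdB/μ₀.
I = 2π × 0.016 × 4.00×10⁻⁵ / (4π×10⁻⁷) = 3.20 A.

I ≈ 3.2 A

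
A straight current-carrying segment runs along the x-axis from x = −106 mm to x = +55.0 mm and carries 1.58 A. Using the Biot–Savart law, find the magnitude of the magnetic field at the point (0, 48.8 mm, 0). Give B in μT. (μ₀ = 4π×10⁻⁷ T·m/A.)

For a finite straight segment, B = (μ₀I/4πd)(sinθ₁ + sinθ₂), where θ₁, θ₂ are the angles from the perpendicular to each end.
The perpendicular distance is d = 0.0488 m; the end-offsets along the wire are a = 0.106 m and b = 0.055 m.
sinθ₁ = 0.106/√(0.106²+0.0488²) = 0.9084; sinθ₂ = 0.055/√(0.055²+0.0488²) = 0.7480.
B = (4π×10⁻⁷ × 1.58) / (4π × 0.0488) × (0.9084 + 0.7480) = 5.36×10⁻⁶ T.

B ≈ 5.36 μT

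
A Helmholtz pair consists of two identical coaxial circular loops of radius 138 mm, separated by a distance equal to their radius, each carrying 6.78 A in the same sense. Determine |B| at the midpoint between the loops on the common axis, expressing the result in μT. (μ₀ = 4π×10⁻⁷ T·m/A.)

B ≈ 44.2 μT

Each loop contributes B = μ₀IR²/[2(R²+z²)^(3/2)] on the axis, with z measured from that loop.
Loop 1 (z = 0.069 m): B₁ = 2.21×10⁻⁵ T. Loop 2 (z = 0.069 m): B₂ = 2.21×10⁻⁵ T.
The fields add: B = B₁ + B₂ = 4.42×10⁻⁵ T.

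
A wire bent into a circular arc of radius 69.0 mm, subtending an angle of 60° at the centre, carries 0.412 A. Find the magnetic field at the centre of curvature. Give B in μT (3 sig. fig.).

B ≈ 0.625 μT

The Biot–Savart field of a circular arc at its centre is B = μ₀Iφ/(4πR), with φ = 1.047 rad.
B = (4π×10⁻⁷ × 0.412 × 1.047) / (4π × 0.069) = 6.25×10⁻⁷ T.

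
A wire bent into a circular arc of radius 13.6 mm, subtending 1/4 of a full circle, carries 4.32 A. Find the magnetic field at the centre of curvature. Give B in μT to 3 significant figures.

The Biot–Savart field of a circular arc at its centre is B = μ₀Iφ/(4πR), with φ = 1.571 rad.
B = (4π×10⁻⁷ × 4.32 × 1.571) / (4π × 0.0136) = 4.99×10⁻⁵ T.

B ≈ 49.9 μT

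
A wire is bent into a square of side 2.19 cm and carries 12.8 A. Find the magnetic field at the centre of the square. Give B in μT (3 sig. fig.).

B ≈ 661 μT

Each side is a finite straight segment at perpendicular distance d = a/(2 tan(π/4)) = 0.01095 m from the centre, with end-angles ±π/4.
One side contributes B₁ = (μ₀I/4πd)·2 sin(π/4) = 1.65×10⁻⁴ T.
All 4 sides add in the same direction: B = 4 × 1.65×10⁻⁴ = 6.61×10⁻⁴ T.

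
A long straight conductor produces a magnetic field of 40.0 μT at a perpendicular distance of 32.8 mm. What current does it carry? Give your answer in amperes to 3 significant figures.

I ≈ 6.56 A

For a long straight wire B = μ₀I/(2πd), so I = 2πdB/μ₀.
I = 2π × 0.0328 × 4.00×10⁻⁵ / (4π×10⁻⁷) = 6.56 A.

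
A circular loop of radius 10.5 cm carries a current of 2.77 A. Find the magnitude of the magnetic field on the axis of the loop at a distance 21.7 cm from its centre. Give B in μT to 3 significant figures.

On the axis of a circular loop, B = μ₀IR² / [2(R²+z²)^(3/2)].
R² + z² = (0.105)² + (0.217)² = 0.05811 m², and (R²+z²)^(3/2) = 1.40×10⁻² m³.
B = (4π×10⁻⁷ × 2.77 × 0.01102) / (2 × 1.40×10⁻²) = 1.37×10⁻⁶ T.

B ≈ 1.37 μT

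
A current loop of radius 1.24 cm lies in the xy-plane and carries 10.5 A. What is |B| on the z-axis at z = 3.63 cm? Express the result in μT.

On the axis of a circular loop, B = μ₀IR² / [2(R²+z²)^(3/2)].
R² + z² = (0.0124)² + (0.0363)² = 0.001471 m², and (R²+z²)^(3/2) = 5.64×10⁻⁵ m³.
B = (4π×10⁻⁷ × 10.5 × 0.0001538) / (2 × 5.64×10⁻⁵) = 1.80×10⁻⁵ T.

B ≈ 18.0 μT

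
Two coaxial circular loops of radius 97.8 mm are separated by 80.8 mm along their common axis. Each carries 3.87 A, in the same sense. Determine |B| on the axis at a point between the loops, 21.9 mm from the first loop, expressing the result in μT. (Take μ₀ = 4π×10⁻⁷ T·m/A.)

Each loop contributes B = μ₀IR²/[2(R²+z²)^(3/2)] on the axis, with z measured from that loop.
Loop 1 (z = 0.0219 m): B₁ = 2.31×10⁻⁵ T. Loop 2 (z = 0.0589 m): B₂ = 1.56×10⁻⁵ T.
The fields add: B = B₁ + B₂ = 3.87×10⁻⁵ T.

B ≈ 38.7 μT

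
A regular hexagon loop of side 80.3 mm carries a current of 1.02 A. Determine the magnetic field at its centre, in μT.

Each side is a finite straight segment at perpendicular distance d = a/(2 tan(π/6)) = 0.06954 m from the centre, with end-angles ±π/6.
One side contributes B₁ = (μ₀I/4πd)·2 sin(π/6) = 1.47×10⁻⁶ T.
All 6 sides add in the same direction: B = 6 × 1.47×10⁻⁶ = 8.80×10⁻⁶ T.

B ≈ 8.80 μT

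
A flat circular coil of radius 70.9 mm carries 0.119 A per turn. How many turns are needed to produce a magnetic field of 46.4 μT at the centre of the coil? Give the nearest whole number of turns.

For an N-turn coil, B = Nμ₀I/(2R). A single turn gives B₁ = 1.05×10⁻⁶ T with R = 0.0709 m.
N = B/B₁ = 4.64×10⁻⁵ / 1.05×10⁻⁶ = 44.00.

N = 44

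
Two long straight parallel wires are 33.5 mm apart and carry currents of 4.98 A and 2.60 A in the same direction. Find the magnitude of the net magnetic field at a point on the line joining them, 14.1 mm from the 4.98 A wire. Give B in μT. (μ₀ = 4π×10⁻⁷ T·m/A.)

B ≈ 43.8 μT

Each long wire gives B = μ₀I/(2πd). Distances are d₁ = 0.0141 m and d₂ = 0.0194 m.
B₁ = 7.06×10⁻⁵ T, B₂ = 2.68×10⁻⁵ T.
Between parallel currents the two contributions point in opposite directions, so they subtract. B = |B₁ − B₂| = |7.06×10⁻⁵ − 2.68×10⁻⁵| = 4.38×10⁻⁵ T.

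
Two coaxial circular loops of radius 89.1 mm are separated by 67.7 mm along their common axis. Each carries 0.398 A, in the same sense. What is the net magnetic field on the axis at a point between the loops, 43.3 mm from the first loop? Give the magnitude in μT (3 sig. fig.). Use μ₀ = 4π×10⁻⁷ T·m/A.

Each loop contributes B = μ₀IR²/[2(R²+z²)^(3/2)] on the axis, with z measured from that loop.
Loop 1 (z = 0.0433 m): B₁ = 2.04×10⁻⁶ T. Loop 2 (z = 0.0244 m): B₂ = 2.52×10⁻⁶ T.
The fields add: B = B₁ + B₂ = 4.56×10⁻⁶ T.

B ≈ 4.56 μT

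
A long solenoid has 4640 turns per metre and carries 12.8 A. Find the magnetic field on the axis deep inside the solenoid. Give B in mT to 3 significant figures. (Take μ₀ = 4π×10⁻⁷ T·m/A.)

Inside a long solenoid, B = μ₀nI with n = 4640 turns/m.
B = 4π×10⁻⁷ × 4640 × 12.8 = 7.46×10⁻² T.

B ≈ 74.6 mT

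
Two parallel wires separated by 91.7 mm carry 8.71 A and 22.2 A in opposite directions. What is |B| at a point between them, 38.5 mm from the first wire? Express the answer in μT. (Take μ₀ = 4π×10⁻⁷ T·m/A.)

Each long wire gives B = μ₀I/(2πd). Distances are d₁ = 0.0385 m and d₂ = 0.0532 m.
B₁ = 4.52×10⁻⁵ T, B₂ = 8.35×10⁻⁵ T.
Between antiparallel currents both contributions point the same way, so they add. B = B₁ + B₂ = 4.52×10⁻⁵ + 8.35×10⁻⁵ = 1.29×10⁻⁴ T.

B ≈ 129 μT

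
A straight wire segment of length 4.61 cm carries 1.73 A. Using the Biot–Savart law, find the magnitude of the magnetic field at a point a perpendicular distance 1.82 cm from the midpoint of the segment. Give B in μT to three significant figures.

For a finite straight segment, B = (μ₀I/4πd)(sinθ₁ + sinθ₂), where θ₁, θ₂ are the angles from the perpendicular to each end.
The perpendicular from the point meets the wire at its midpoint, so each end is L/2 = 0.02305 m away along the wire.
sinθ₁ = 0.02305/√(0.02305²+0.0182²) = 0.7848; sinθ₂ = 0.02305/√(0.02305²+0.0182²) = 0.7848.
B = (4π×10⁻⁷ × 1.73) / (4π × 0.0182) × (0.7848 + 0.7848) = 1.49×10⁻⁵ T.

B ≈ 14.9 μT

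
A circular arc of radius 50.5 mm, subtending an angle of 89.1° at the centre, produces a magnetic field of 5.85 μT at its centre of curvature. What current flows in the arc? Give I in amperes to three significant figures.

For a circular arc, B = μ₀Iφ/(4πR) with φ in radians; here φ = 1.555 rad.
So I = 4πRB/(μ₀φ) = 4π × 0.0505 × 5.85×10⁻⁶ / (4π×10⁻⁷ × 1.555) = 1.90 A.

I ≈ 1.90 A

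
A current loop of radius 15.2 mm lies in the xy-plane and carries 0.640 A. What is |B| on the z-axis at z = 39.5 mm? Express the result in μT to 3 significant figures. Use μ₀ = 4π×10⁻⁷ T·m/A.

B ≈ 1.23 μT

On the axis of a circular loop, B = μ₀IR² / [2(R²+z²)^(3/2)].
R² + z² = (0.0152)² + (0.0395)² = 0.001791 m², and (R²+z²)^(3/2) = 7.58×10⁻⁵ m³.
B = (4π×10⁻⁷ × 0.640 × 0.000231) / (2 × 7.58×10⁻⁵) = 1.23×10⁻⁶ T.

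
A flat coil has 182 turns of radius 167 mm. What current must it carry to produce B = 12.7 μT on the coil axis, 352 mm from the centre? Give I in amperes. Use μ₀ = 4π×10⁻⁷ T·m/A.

I ≈ 0.236 A

For an N-turn coil, B = Nμ₀IR²/[2(R²+z²)^(3/2)] with R = 0.167 m, z = 0.352 m, so I = 2B(R²+z²)^(3/2)/(Nμ₀R²) = 2 × 1.27×10⁻⁵ × 5.91×10⁻² / (182 × 4π×10⁻⁷ × 0.02789) = 0.236 A.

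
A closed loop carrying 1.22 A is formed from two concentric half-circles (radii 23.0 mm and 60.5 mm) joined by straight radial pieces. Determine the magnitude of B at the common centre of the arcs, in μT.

B ≈ 10.3 μT

The radial connectors point toward the centre, so dl × r̂ = 0 and they contribute nothing.
Each semicircle gives μ₀I/(4R): inner arc 1.67×10⁻⁵ T, outer arc 6.34×10⁻⁶ T.
The two arcs carry current in opposite angular senses, so their fields oppose: B = |1.67×10⁻⁵ − 6.34×10⁻⁶| = 1.03×10⁻⁵ T.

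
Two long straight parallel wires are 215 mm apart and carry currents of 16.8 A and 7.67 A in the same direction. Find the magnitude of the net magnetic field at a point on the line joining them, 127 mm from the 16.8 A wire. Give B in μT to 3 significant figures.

Each long wire gives B = μ₀I/(2πd). Distances are d₁ = 0.127 m and d₂ = 0.088 m.
B₁ = 2.65×10⁻⁵ T, B₂ = 1.74×10⁻⁵ T.
Between parallel currents the two contributions point in opposite directions, so they subtract. B = |B₁ − B₂| = |2.65×10⁻⁵ − 1.74×10⁻⁵| = 9.02×10⁻⁶ T.

B ≈ 9.02 μT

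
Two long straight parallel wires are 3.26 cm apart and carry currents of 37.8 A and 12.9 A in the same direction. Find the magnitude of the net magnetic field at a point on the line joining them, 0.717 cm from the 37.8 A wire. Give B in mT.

B ≈ 0.953 mT

Each long wire gives B = μ₀I/(2πd). Distances are d₁ = 0.00717 m and d₂ = 0.02543 m.
B₁ = 1.05×10⁻³ T, B₂ = 1.01×10⁻⁴ T.
Between parallel currents the two contributions point in opposite directions, so they subtract. B = |B₁ − B₂| = |1.05×10⁻³ − 1.01×10⁻⁴| = 9.53×10⁻⁴ T.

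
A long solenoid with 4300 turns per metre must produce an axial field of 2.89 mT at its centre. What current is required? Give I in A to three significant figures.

Inside a long solenoid B = μ₀nI with n = 4300 m⁻¹, so I = B/(μ₀n).
I = 2.89×10⁻³ / (4π×10⁻⁷ × 4300) = 0.535 A.

I ≈ 0.535 A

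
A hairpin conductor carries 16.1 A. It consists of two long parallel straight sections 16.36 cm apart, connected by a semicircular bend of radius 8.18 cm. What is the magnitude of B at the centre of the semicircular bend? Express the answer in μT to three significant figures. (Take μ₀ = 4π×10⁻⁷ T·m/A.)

The semicircular arc contributes B_arc = μ₀I·π/(4πR) = μ₀I/(4R) = 6.18×10⁻⁵ T.
Each semi-infinite lead is at perpendicular distance R = 0.0818 m from the centre, with the perpendicular foot at its near end, so it contributes μ₀I/(4πR); both point the same way, together 3.94×10⁻⁵ T.
Arc and leads all point the same direction: B = 6.18×10⁻⁵ + 3.94×10⁻⁵ = 1.01×10⁻⁴ T.

B ≈ 101 μT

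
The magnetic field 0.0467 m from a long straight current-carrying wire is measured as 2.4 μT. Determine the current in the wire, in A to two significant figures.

I ≈ 0.56 A

For a long straight wire B = μ₀I/(2πd), so I = 2πdB/μ₀.
I = 2π × 0.0467 × 2.40×10⁻⁶ / (4π×10⁻⁷) = 0.560 A.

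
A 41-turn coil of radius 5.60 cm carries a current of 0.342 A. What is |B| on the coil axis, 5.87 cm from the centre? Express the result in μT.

For an N-turn flat coil, B = Nμ₀IR²/[2(R²+z²)^(3/2)] with R = 0.056 m, z = 0.0587 m.
B = 41 × 1.26×10⁻⁶ T = 5.17×10⁻⁵ T.

B ≈ 51.7 μT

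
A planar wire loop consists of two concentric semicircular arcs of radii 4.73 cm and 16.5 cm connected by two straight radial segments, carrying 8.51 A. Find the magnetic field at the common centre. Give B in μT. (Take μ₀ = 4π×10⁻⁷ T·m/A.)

The radial connectors point toward the centre, so dl × r̂ = 0 and they contribute nothing.
Each semicircle gives μ₀I/(4R): inner arc 5.65×10⁻⁵ T, outer arc 1.62×10⁻⁵ T.
The two arcs carry current in opposite angular senses, so their fields oppose: B = |5.65×10⁻⁵ − 1.62×10⁻⁵| = 4.03×10⁻⁵ T.

B ≈ 40.3 μT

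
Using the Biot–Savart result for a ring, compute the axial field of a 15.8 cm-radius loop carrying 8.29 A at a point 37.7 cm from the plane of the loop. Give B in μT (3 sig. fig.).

B ≈ 1.90 μT

On the axis of a circular loop, B = μ₀IR² / [2(R²+z²)^(3/2)].
R² + z² = (0.158)² + (0.377)² = 0.1671 m², and (R²+z²)^(3/2) = 6.83×10⁻² m³.
B = (4π×10⁻⁷ × 8.29 × 0.02496) / (2 × 6.83×10⁻²) = 1.90×10⁻⁶ T.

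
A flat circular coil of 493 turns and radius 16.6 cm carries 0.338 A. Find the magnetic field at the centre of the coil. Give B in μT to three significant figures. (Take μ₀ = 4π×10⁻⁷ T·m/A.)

For an N-turn flat coil, B = Nμ₀I/(2R) with R = 0.166 m.
B = 493 × 1.28×10⁻⁶ T = 6.31×10⁻⁴ T.

B ≈ 631 μT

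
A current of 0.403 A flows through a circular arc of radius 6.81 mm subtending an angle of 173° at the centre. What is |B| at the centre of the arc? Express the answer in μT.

B ≈ 17.9 μT

The Biot–Savart field of a circular arc at its centre is B = μ₀Iφ/(4πR), with φ = 3.019 rad.
B = (4π×10⁻⁷ × 0.403 × 3.019) / (4π × 0.00681) = 1.79×10⁻⁵ T.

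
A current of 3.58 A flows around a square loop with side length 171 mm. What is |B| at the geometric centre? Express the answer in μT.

Each side is a finite straight segment at perpendicular distance d = a/(2 tan(π/4)) = 0.0855 m from the centre, with end-angles ±π/4.
One side contributes B₁ = (μ₀I/4πd)·2 sin(π/4) = 5.92×10⁻⁶ T.
All 4 sides add in the same direction: B = 4 × 5.92×10⁻⁶ = 2.37×10⁻⁵ T.

B ≈ 23.7 μT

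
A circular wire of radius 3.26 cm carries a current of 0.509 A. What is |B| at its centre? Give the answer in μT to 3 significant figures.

At the centre of a circular loop the Biot–Savart law gives B = μ₀I/(2R).
B = (4π×10⁻⁷ × 0.509) / (2 × 0.0326) = 9.81×10⁻⁶ T.

B ≈ 9.81 μT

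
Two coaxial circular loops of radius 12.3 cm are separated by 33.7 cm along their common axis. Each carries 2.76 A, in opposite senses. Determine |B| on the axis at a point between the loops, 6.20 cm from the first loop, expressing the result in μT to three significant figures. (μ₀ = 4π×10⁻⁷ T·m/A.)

Each loop contributes B = μ₀IR²/[2(R²+z²)^(3/2)] on the axis, with z measured from that loop.
Loop 1 (z = 0.062 m): B₁ = 1.00×10⁻⁵ T. Loop 2 (z = 0.275 m): B₂ = 9.60×10⁻⁷ T.
The fields oppose: B = |B₁ − B₂| = 9.08×10⁻⁶ T.

B ≈ 9.08 μT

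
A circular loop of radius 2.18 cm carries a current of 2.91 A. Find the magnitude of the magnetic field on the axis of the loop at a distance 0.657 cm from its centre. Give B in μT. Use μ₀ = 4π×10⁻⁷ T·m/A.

B ≈ 73.6 μT

On the axis of a circular loop, B = μ₀IR² / [2(R²+z²)^(3/2)].
R² + z² = (0.0218)² + (0.00657)² = 0.0005184 m², and (R²+z²)^(3/2) = 1.18×10⁻⁵ m³.
B = (4π×10⁻⁷ × 2.91 × 0.0004752) / (2 × 1.18×10⁻⁵) = 7.36×10⁻⁵ T.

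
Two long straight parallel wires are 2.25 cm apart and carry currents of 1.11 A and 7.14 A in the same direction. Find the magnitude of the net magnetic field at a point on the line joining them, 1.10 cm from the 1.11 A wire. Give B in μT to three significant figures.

Each long wire gives B = μ₀I/(2πd). Distances are d₁ = 0.011 m and d₂ = 0.0115 m.
B₁ = 2.02×10⁻⁵ T, B₂ = 1.24×10⁻⁴ T.
Between parallel currents the two contributions point in opposite directions, so they subtract. B = |B₁ − B₂| = |2.02×10⁻⁵ − 1.24×10⁻⁴| = 1.04×10⁻⁴ T.

B ≈ 104 μT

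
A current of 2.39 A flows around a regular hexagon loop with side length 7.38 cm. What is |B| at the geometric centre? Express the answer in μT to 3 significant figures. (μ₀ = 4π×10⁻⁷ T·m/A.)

B ≈ 22.4 μT

Each side is a finite straight segment at perpendicular distance d = a/(2 tan(π/6)) = 0.06391 m from the centre, with end-angles ±π/6.
One side contributes B₁ = (μ₀I/4πd)·2 sin(π/6) = 3.74×10⁻⁶ T.
All 6 sides add in the same direction: B = 6 × 3.74×10⁻⁶ = 2.24×10⁻⁵ T.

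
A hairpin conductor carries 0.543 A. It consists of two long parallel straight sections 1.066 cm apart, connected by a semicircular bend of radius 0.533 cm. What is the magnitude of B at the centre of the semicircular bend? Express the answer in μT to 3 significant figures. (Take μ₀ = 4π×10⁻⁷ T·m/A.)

B ≈ 52.4 μT

The semicircular arc contributes B_arc = μ₀I·π/(4πR) = μ₀I/(4R) = 3.20×10⁻⁵ T.
Each semi-infinite lead is at perpendicular distance R = 0.00533 m from the centre, with the perpendicular foot at its near end, so it contributes μ₀I/(4πR); both point the same way, together 2.04×10⁻⁵ T.
Arc and leads all point the same direction: B = 3.20×10⁻⁵ + 2.04×10⁻⁵ = 5.24×10⁻⁵ T.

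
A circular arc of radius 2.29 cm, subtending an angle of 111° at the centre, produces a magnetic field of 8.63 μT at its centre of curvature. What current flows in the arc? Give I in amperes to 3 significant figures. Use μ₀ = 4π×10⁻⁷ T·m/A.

For a circular arc, B = μ₀Iφ/(4πR) with φ in radians; here φ = 1.937 rad.
So I = 4πRB/(μ₀φ) = 4π × 0.0229 × 8.63×10⁻⁶ / (4π×10⁻⁷ × 1.937) = 1.02 A.

I ≈ 1.02 A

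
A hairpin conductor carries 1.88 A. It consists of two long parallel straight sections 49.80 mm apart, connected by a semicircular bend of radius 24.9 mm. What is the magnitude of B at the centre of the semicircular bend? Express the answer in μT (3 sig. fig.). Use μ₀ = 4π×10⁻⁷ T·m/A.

The semicircular arc contributes B_arc = μ₀I·π/(4πR) = μ₀I/(4R) = 2.37×10⁻⁵ T.
Each semi-infinite lead is at perpendicular distance R = 0.0249 m from the centre, with the perpendicular foot at its near end, so it contributes μ₀I/(4πR); both point the same way, together 1.51×10⁻⁵ T.
Arc and leads all point the same direction: B = 2.37×10⁻⁵ + 1.51×10⁻⁵ = 3.88×10⁻⁵ T.

B ≈ 38.8 μT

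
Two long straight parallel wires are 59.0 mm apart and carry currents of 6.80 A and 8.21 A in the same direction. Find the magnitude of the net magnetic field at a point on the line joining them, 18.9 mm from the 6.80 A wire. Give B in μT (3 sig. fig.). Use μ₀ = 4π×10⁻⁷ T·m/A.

B ≈ 31.0 μT

Each long wire gives B = μ₀I/(2πd). Distances are d₁ = 0.0189 m and d₂ = 0.0401 m.
B₁ = 7.20×10⁻⁵ T, B₂ = 4.09×10⁻⁵ T.
Between parallel currents the two contributions point in opposite directions, so they subtract. B = |B₁ − B₂| = |7.20×10⁻⁵ − 4.09×10⁻⁵| = 3.10×10⁻⁵ T.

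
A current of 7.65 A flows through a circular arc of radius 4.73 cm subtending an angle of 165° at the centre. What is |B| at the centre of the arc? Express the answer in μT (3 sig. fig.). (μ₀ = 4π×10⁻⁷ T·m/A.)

The Biot–Savart field of a circular arc at its centre is B = μ₀Iφ/(4πR), with φ = 2.88 rad.
B = (4π×10⁻⁷ × 7.65 × 2.88) / (4π × 0.0473) = 4.66×10⁻⁵ T.

B ≈ 46.6 μT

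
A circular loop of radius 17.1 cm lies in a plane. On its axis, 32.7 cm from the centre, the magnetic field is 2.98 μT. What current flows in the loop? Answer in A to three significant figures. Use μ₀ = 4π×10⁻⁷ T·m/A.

On the axis of a loop, B = μ₀IR²/[2(R²+z²)^(3/2)], so I = 2B(R²+z²)^(3/2)/(μ₀R²).
R² + z² = 0.02924 + 0.1069 = 0.1362 m²; raised to 3/2 gives 5.02×10⁻² m³.
I = 2 × 2.98×10⁻⁶ × 5.02×10⁻² / (1.26×10⁻⁶ × 0.02924) = 8.15 A.

I ≈ 8.15 A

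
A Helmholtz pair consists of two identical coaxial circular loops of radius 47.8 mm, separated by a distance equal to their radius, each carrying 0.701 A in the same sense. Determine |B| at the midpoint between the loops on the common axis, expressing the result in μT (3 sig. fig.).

Each loop contributes B = μ₀IR²/[2(R²+z²)^(3/2)] on the axis, with z measured from that loop.
Loop 1 (z = 0.0239 m): B₁ = 6.59×10⁻⁶ T. Loop 2 (z = 0.0239 m): B₂ = 6.59×10⁻⁶ T.
The fields add: B = B₁ + B₂ = 1.32×10⁻⁵ T.

B ≈ 13.2 μT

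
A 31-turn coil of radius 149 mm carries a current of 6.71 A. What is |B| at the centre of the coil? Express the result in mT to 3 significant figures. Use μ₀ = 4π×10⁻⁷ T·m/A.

For an N-turn flat coil, B = Nμ₀I/(2R) with R = 0.149 m.
B = 31 × 2.83×10⁻⁵ T = 8.77×10⁻⁴ T.

B ≈ 0.877 mT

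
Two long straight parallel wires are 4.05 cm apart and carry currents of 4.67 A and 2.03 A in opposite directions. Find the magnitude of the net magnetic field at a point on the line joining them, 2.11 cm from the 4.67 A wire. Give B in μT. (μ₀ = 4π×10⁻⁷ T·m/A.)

B ≈ 65.2 μT

Each long wire gives B = μ₀I/(2πd). Distances are d₁ = 0.0211 m and d₂ = 0.0194 m.
B₁ = 4.43×10⁻⁵ T, B₂ = 2.09×10⁻⁵ T.
Between antiparallel currents both contributions point the same way, so they add. B = B₁ + B₂ = 4.43×10⁻⁵ + 2.09×10⁻⁵ = 6.52×10⁻⁵ T.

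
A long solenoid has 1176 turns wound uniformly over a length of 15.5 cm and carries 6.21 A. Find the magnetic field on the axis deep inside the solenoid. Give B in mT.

Inside a long solenoid, B = μ₀nI with n = 7587 turns/m.
B = 4π×10⁻⁷ × 7587 × 6.21 = 5.92×10⁻² T.

B ≈ 59.2 mT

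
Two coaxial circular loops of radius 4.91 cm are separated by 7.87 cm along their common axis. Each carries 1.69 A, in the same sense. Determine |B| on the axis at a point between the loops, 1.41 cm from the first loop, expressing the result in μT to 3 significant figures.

B ≈ 24.0 μT

Each loop contributes B = μ₀IR²/[2(R²+z²)^(3/2)] on the axis, with z measured from that loop.
Loop 1 (z = 0.0141 m): B₁ = 1.92×10⁻⁵ T. Loop 2 (z = 0.0646 m): B₂ = 4.79×10⁻⁶ T.
The fields add: B = B₁ + B₂ = 2.40×10⁻⁵ T.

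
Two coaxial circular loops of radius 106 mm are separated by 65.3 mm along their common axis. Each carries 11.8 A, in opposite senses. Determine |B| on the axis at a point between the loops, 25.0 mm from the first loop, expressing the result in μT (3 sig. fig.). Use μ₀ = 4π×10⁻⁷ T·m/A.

B ≈ 7.37 μT

Each loop contributes B = μ₀IR²/[2(R²+z²)^(3/2)] on the axis, with z measured from that loop.
Loop 1 (z = 0.025 m): B₁ = 6.45×10⁻⁵ T. Loop 2 (z = 0.0403 m): B₂ = 5.71×10⁻⁵ T.
The fields oppose: B = |B₁ − B₂| = 7.37×10⁻⁶ T.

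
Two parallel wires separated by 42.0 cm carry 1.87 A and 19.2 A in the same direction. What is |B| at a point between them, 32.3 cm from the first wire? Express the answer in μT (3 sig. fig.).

Each long wire gives B = μ₀I/(2πd). Distances are d₁ = 0.323 m and d₂ = 0.097 m.
B₁ = 1.16×10⁻⁶ T, B₂ = 3.96×10⁻⁵ T.
Between parallel currents the two contributions point in opposite directions, so they subtract. B = |B₁ − B₂| = |1.16×10⁻⁶ − 3.96×10⁻⁵| = 3.84×10⁻⁵ T.

B ≈ 38.4 μT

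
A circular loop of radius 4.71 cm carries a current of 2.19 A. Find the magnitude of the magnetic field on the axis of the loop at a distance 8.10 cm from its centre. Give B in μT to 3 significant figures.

On the axis of a circular loop, B = μ₀IR² / [2(R²+z²)^(3/2)].
R² + z² = (0.0471)² + (0.081)² = 0.008779 m², and (R²+z²)^(3/2) = 8.23×10⁻⁴ m³.
B = (4π×10⁻⁷ × 2.19 × 0.002218) / (2 × 8.23×10⁻⁴) = 3.71×10⁻⁶ T.

B ≈ 3.71 μT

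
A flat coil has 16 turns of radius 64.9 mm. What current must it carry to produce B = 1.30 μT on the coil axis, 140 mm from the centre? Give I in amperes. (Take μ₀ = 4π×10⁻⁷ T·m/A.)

For an N-turn coil, B = Nμ₀IR²/[2(R²+z²)^(3/2)] with R = 0.0649 m, z = 0.14 m, so I = 2B(R²+z²)^(3/2)/(Nμ₀R²) = 2 × 1.30×10⁻⁶ × 3.67×10⁻³ / (16 × 4π×10⁻⁷ × 0.004212) = 0.113 A.

I ≈ 0.113 A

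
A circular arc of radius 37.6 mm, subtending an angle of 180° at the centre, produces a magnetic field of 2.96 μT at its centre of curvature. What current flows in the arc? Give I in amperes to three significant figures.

For a circular arc, B = μ₀Iφ/(4πR) with φ in radians; here φ = 3.142 rad.
So I = 4πRB/(μ₀φ) = 4π × 0.0376 × 2.96×10⁻⁶ / (4π×10⁻⁷ × 3.142) = 0.354 A.

I ≈ 0.354 A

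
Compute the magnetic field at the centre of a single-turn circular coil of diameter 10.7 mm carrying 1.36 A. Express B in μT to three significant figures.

At the centre of a circular loop the Biot–Savart law gives B = μ₀I/(2R) (so R = 0.00535 m).
B = (4π×10⁻⁷ × 1.36) / (2 × 0.00535) = 1.60×10⁻⁴ T.

B ≈ 160 μT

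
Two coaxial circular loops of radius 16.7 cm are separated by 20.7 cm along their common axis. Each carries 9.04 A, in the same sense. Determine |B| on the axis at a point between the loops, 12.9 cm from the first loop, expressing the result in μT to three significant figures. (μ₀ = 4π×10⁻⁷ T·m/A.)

B ≈ 42.2 μT

Each loop contributes B = μ₀IR²/[2(R²+z²)^(3/2)] on the axis, with z measured from that loop.
Loop 1 (z = 0.129 m): B₁ = 1.69×10⁻⁵ T. Loop 2 (z = 0.078 m): B₂ = 2.53×10⁻⁵ T.
The fields add: B = B₁ + B₂ = 4.22×10⁻⁵ T.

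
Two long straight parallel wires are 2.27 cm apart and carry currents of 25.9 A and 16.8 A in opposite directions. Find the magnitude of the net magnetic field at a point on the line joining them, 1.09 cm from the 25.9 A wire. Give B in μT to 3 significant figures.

Each long wire gives B = μ₀I/(2πd). Distances are d₁ = 0.0109 m and d₂ = 0.0118 m.
B₁ = 4.75×10⁻⁴ T, B₂ = 2.85×10⁻⁴ T.
Between antiparallel currents both contributions point the same way, so they add. B = B₁ + B₂ = 4.75×10⁻⁴ + 2.85×10⁻⁴ = 7.60×10⁻⁴ T.

B ≈ 760 μT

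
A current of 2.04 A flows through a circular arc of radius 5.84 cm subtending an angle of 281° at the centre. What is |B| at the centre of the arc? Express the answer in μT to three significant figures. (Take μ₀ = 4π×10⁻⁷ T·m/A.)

B ≈ 17.1 μT

The Biot–Savart field of a circular arc at its centre is B = μ₀Iφ/(4πR), with φ = 4.904 rad.
B = (4π×10⁻⁷ × 2.04 × 4.904) / (4π × 0.0584) = 1.71×10⁻⁵ T.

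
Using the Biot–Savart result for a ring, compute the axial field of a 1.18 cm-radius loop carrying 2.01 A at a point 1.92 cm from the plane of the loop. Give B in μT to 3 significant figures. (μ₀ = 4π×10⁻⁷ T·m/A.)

On the axis of a circular loop, B = μ₀IR² / [2(R²+z²)^(3/2)].
R² + z² = (0.0118)² + (0.0192)² = 0.0005079 m², and (R²+z²)^(3/2) = 1.14×10⁻⁵ m³.
B = (4π×10⁻⁷ × 2.01 × 0.0001392) / (2 × 1.14×10⁻⁵) = 1.54×10⁻⁵ T.

B ≈ 15.4 μT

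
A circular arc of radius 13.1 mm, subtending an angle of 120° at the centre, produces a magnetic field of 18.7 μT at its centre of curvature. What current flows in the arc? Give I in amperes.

For a circular arc, B = μ₀Iφ/(4πR) with φ in radians; here φ = 2.094 rad.
So I = 4πRB/(μ₀φ) = 4π × 0.0131 × 1.87×10⁻⁵ / (4π×10⁻⁷ × 2.094) = 1.17 A.

I ≈ 1.17 A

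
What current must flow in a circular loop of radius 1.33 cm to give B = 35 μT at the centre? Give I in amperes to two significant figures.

At the centre of a circular loop B = μ₀I/(2R), so I = 2RB/μ₀.
With R = 0.0133 m, I = 2 × 0.0133 × 3.50×10⁻⁵ / (4π×10⁻⁷) = 0.741 A.

I ≈ 0.74 A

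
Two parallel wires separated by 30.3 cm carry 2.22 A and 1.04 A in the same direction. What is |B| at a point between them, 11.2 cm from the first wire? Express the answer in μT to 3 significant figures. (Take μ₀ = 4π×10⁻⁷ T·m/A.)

Each long wire gives B = μ₀I/(2πd). Distances are d₁ = 0.112 m and d₂ = 0.191 m.
B₁ = 3.96×10⁻⁶ T, B₂ = 1.09×10⁻⁶ T.
Between parallel currents the two contributions point in opposite directions, so they subtract. B = |B₁ − B₂| = |3.96×10⁻⁶ − 1.09×10⁻⁶| = 2.88×10⁻⁶ T.

B ≈ 2.88 μT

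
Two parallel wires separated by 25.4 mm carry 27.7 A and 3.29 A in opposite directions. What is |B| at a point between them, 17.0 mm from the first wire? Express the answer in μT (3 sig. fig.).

Each long wire gives B = μ₀I/(2πd). Distances are d₁ = 0.017 m and d₂ = 0.0084 m.
B₁ = 3.26×10⁻⁴ T, B₂ = 7.83×10⁻⁵ T.
Between antiparallel currents both contributions point the same way, so they add. B = B₁ + B₂ = 3.26×10⁻⁴ + 7.83×10⁻⁵ = 4.04×10⁻⁴ T.

B ≈ 404 μT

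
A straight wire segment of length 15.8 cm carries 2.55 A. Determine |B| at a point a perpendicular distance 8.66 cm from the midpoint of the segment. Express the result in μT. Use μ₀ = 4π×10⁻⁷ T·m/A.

B ≈ 3.97 μT

For a finite straight segment, B = (μ₀I/4πd)(sinθ₁ + sinθ₂), where θ₁, θ₂ are the angles from the perpendicular to each end.
The perpendicular from the point meets the wire at its midpoint, so each end is L/2 = 0.079 m away along the wire.
sinθ₁ = 0.079/√(0.079²+0.0866²) = 0.6739; sinθ₂ = 0.079/√(0.079²+0.0866²) = 0.6739.
B = (4π×10⁻⁷ × 2.55) / (4π × 0.0866) × (0.6739 + 0.6739) = 3.97×10⁻⁶ T.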